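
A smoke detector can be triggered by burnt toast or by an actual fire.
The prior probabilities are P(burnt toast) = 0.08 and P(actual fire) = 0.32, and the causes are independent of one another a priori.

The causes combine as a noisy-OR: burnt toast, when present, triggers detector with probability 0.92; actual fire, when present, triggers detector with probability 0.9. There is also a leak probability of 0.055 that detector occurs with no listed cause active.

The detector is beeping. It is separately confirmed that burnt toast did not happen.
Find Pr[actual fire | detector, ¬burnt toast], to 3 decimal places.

Under noisy-OR, P(detector | causes) = 1 − (1−0.055)·∏(1−qᵢ) over the active causes.
By total probability over both values of actual fire:
  P(detector | ¬burnt toast) = 0.055×0.68 + 0.9055×0.32
        = 0.037400 + 0.289760 = 0.327160
The terms with actual fire present sum to 0.289760, so
  P(actual fire | detector, ¬burnt toast) = 0.289760 / 0.327160 ≈ 0.886

Pr[actual fire | detector, ¬burnt toast] ≈ 0.886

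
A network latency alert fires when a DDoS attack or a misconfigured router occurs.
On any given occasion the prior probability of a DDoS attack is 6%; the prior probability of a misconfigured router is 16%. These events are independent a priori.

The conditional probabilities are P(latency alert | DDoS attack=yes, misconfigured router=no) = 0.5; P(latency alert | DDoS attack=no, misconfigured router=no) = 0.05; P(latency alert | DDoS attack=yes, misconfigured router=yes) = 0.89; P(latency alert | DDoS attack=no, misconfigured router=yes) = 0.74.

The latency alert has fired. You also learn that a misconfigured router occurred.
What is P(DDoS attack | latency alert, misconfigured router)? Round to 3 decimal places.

P(latency alert | misconfigured router) = 0.74*0.94 + 0.89*0.06 = 0.695600 + 0.053400 = 0.749000
The DDoS attack-present share is 0.89*0.06 = 0.053400.
So P(DDoS attack | latency alert, misconfigured router) = 0.053400/0.749000 ≈ 0.071.

P(DDoS attack | latency alert, misconfigured router) ≈ 0.071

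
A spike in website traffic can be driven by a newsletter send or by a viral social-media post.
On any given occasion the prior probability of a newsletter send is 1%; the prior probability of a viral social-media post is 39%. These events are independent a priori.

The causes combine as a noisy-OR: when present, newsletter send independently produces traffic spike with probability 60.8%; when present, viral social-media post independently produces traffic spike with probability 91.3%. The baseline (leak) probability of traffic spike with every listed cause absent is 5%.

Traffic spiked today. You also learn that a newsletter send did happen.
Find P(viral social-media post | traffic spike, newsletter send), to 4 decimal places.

Under noisy-OR, P(traffic spike | causes) = 1 − (1−0.05)·∏(1−qᵢ) over the active causes.
By total probability over both values of viral social-media post:
  P(traffic spike | newsletter send) = 0.6276·0.61 + 0.967601·0.39
        = 0.382836 + 0.377364 = 0.760200
Keeping only the viral social-media post-present terms gives 0.377364, so
  P(viral social-media post | traffic spike, newsletter send) = 0.377364 / 0.760200 ≈ 0.4964

P(viral social-media post | traffic spike, newsletter send) ≈ 0.4964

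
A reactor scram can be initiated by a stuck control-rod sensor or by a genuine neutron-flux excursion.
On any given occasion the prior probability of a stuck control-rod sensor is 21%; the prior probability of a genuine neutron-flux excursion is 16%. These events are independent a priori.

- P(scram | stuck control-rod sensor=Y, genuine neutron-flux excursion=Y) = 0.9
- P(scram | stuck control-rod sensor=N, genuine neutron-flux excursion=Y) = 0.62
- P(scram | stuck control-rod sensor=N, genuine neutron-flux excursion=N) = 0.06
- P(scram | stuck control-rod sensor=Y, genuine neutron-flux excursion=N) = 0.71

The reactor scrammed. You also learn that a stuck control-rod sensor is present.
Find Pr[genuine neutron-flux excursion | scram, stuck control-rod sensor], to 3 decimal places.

P(scram | stuck control-rod sensor) = 0.71·0.84 + 0.9·0.16 = 0.596400 + 0.144000 = 0.740400
The genuine neutron-flux excursion-present share is 0.9·0.16 = 0.144000.
P(genuine neutron-flux excursion | scram, stuck control-rod sensor) = 0.144000 / 0.740400 ≈ 0.194

Pr[genuine neutron-flux excursion | scram, stuck control-rod sensor] ≈ 0.194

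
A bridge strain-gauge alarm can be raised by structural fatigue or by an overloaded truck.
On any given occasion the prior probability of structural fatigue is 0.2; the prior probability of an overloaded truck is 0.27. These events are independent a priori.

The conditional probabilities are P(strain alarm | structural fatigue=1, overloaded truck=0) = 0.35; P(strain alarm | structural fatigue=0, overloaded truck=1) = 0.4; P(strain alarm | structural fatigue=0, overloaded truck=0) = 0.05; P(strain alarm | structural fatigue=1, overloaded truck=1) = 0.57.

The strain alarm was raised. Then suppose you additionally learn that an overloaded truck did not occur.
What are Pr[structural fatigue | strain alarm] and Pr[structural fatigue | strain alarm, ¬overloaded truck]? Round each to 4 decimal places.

P(strain alarm) = 0.05×0.8×0.73 + 0.4×0.8×0.27 + 0.35×0.2×0.73 + 0.57×0.2×0.27 = 0.029200 + 0.086400 + 0.051100 + 0.030780 = 0.197480
The structural fatigue-present share is 0.051100 + 0.030780 = 0.081880.
Hence the posterior is 0.081880/0.197480 ≈ 0.4146.

With the extra evidence:
By total probability over both values of structural fatigue:
  P(strain alarm | ¬overloaded truck) = 0.05×0.8 + 0.35×0.2
        = 0.040000 + 0.070000 = 0.110000
Keeping only the structural fatigue-present terms gives 0.070000, so
  P(structural fatigue | strain alarm, ¬overloaded truck) = 0.070000 / 0.110000 ≈ 0.6364
Ruling out overloaded truck raises the posterior on structural fatigue — the flip side of explaining away.

Pr[structural fatigue | strain alarm] ≈ 0.4146; Pr[structural fatigue | strain alarm, ¬overloaded truck] ≈ 0.6364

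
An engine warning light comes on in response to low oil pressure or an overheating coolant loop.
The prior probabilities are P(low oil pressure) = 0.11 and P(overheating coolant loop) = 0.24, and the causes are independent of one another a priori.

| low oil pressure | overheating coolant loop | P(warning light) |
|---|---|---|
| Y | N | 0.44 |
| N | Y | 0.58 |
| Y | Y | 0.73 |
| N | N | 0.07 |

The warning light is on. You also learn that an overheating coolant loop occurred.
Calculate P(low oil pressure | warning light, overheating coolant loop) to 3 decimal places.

P(warning light | overheating coolant loop) = 0.58×0.89 + 0.73×0.11 = 0.516200 + 0.080300 = 0.596500
The low oil pressure-present share is 0.73×0.11 = 0.080300.
Hence the posterior is 0.080300/0.596500 ≈ 0.135.

P(low oil pressure | warning light, overheating coolant loop) ≈ 0.135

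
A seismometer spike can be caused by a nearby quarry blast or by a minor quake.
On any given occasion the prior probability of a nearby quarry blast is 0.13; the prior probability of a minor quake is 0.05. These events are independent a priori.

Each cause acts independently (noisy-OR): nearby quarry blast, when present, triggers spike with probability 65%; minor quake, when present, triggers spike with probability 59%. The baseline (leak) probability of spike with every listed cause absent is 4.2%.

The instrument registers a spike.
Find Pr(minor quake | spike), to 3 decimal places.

Under noisy-OR, P(spike | causes) = 1 − (1−0.042)·∏(1−qᵢ) over the active causes.
Numerator (weight on configurations with minor quake): 0.026414 + 0.005606 = 0.032020
Normalizer over all consistent configurations: 0.042×0.87×0.95 + 0.60722×0.87×0.05 + 0.6647×0.13×0.95 + 0.862527×0.13×0.05 = 0.148823
Posterior = 0.032020 / 0.148823 ≈ 0.215

Pr(minor quake | spike) ≈ 0.215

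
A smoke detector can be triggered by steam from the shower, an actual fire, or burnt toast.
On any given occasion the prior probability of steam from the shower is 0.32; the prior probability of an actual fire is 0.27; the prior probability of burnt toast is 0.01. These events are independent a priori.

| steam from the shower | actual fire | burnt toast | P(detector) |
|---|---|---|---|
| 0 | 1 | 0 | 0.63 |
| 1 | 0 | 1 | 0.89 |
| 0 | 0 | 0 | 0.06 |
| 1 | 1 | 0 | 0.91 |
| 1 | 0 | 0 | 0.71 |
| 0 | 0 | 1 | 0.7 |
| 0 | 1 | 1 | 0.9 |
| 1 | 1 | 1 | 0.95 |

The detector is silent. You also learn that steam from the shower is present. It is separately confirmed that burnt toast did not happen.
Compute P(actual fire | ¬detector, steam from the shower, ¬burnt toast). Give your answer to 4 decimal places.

Sum P(¬detector|·) weighted by the priors over both values of actual fire:
  P(¬detector | steam from the shower, ¬burnt toast) = 0.29*0.73 + 0.09*0.27
        = 0.211700 + 0.024300 = 0.236000
Configurations with actual fire contribute 0.024300, so
  P(actual fire | ¬detector, steam from the shower, ¬burnt toast) = 0.024300 / 0.236000 ≈ 0.1030

P(actual fire | ¬detector, steam from the shower, ¬burnt toast) ≈ 0.1030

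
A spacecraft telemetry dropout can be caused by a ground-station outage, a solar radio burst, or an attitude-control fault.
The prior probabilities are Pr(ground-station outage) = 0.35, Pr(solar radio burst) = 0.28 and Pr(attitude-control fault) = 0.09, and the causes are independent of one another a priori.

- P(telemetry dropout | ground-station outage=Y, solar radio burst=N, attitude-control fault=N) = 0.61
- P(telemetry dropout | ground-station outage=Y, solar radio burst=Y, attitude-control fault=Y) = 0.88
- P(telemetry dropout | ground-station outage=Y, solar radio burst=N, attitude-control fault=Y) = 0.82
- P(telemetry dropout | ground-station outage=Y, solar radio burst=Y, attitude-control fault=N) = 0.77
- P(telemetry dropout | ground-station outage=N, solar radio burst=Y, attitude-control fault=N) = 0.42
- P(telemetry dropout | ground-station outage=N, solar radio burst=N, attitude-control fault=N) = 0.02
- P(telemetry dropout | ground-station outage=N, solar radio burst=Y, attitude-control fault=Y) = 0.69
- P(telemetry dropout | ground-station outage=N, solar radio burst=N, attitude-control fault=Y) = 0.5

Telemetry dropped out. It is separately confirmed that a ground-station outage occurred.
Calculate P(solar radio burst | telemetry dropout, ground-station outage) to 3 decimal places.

For the numerator, keep only solar radio burst=true terms: 0.196196 + 0.022176 = 0.218372
The normalizing constant is 0.61×0.72×0.91 + 0.82×0.72×0.09 + 0.77×0.28×0.91 + 0.88×0.28×0.09 = 0.671180
Posterior = 0.218372 / 0.671180 ≈ 0.325

P(solar radio burst | telemetry dropout, ground-station outage) ≈ 0.325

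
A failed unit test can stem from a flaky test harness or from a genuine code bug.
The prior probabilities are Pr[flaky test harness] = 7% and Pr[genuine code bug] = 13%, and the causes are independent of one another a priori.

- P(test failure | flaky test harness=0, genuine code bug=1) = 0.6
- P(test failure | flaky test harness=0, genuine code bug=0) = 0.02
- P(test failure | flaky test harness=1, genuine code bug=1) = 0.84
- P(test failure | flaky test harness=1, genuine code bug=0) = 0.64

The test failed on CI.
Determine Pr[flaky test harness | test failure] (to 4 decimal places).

P(test failure) = 0.02×0.93×0.87 + 0.6×0.93×0.13 + 0.64×0.07×0.87 + 0.84×0.07×0.13 = 0.016182 + 0.072540 + 0.038976 + 0.007644 = 0.135342
Of this, 0.046620 comes from 0.038976 + 0.007644 (the flaky test harness=true cases).
P(flaky test harness | test failure) = 0.046620 / 0.135342 ≈ 0.3445

Pr[flaky test harness | test failure] ≈ 0.3445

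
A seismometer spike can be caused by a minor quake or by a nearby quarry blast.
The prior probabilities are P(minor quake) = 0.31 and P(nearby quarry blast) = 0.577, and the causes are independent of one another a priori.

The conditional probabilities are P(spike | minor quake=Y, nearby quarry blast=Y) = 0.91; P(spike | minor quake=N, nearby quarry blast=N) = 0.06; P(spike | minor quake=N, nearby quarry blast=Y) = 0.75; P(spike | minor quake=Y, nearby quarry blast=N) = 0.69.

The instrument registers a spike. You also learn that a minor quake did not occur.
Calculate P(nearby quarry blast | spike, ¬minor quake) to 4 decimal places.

P(nearby quarry blast | spike, ¬minor quake) ≈ 0.9446

Enumerate both values of nearby quarry blast and weight by the priors:
  P(spike | ¬minor quake) = 0.06·0.423 + 0.75·0.577
        = 0.025380 + 0.432750 = 0.458130
Keeping only the nearby quarry blast-present terms gives 0.432750, so
  P(nearby quarry blast | spike, ¬minor quake) = 0.432750 / 0.458130 ≈ 0.9446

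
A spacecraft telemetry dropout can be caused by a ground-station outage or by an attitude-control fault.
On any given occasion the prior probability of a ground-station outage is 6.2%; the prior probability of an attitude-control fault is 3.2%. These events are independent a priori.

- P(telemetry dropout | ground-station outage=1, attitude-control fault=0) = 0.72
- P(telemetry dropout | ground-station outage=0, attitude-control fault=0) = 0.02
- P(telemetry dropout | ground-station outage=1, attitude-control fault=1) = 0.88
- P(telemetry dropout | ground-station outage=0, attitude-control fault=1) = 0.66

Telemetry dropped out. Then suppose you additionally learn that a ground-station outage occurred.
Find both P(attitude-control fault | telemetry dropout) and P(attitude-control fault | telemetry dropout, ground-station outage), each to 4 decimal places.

P(attitude-control fault | telemetry dropout) ≈ 0.2599; P(attitude-control fault | telemetry dropout, ground-station outage) ≈ 0.0388

Weight on attitude-control fault=true, given the evidence: 0.019811 + 0.001746 = 0.021557
The normalizing constant is 0.02·0.938·0.968 + 0.66·0.938·0.032 + 0.72·0.062·0.968 + 0.88·0.062·0.032 = 0.082929
Posterior = 0.021557 / 0.082929 ≈ 0.2599

Now condition on the additional information:
By total probability over both values of attitude-control fault:
  P(telemetry dropout | ground-station outage) = 0.72·0.968 + 0.88·0.032
        = 0.696960 + 0.028160 = 0.725120
Configurations with attitude-control fault contribute 0.028160, so
  P(attitude-control fault | telemetry dropout, ground-station outage) = 0.028160 / 0.725120 ≈ 0.0388
This is intercausal reasoning (explaining away): once ground-station outage accounts for the telemetry dropout, attitude-control fault becomes less likely.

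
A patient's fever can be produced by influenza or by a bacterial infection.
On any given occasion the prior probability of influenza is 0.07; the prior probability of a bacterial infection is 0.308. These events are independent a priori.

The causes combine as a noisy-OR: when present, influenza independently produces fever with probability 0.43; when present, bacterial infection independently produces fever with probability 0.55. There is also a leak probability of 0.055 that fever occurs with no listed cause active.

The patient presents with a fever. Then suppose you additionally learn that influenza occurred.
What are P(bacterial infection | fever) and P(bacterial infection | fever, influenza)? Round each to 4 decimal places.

P(bacterial infection | fever) ≈ 0.7581; P(bacterial infection | fever, influenza) ≈ 0.4223

Under noisy-OR, P(fever | causes) = 1 − (1−0.055)·∏(1−qᵢ) over the active causes.
By total probability over the 4 (influenza, bacterial infection) configurations:
  P(fever) = 0.055·0.93·0.692 + 0.57475·0.93·0.308 + 0.46135·0.07·0.692 + 0.757607·0.07·0.308
        = 0.035396 + 0.164631 + 0.022348 + 0.016334 = 0.238709
The terms with bacterial infection present sum to 0.180965, so
  P(bacterial infection | fever) = 0.180965 / 0.238709 ≈ 0.7581

Now condition on the additional information:
P(fever | influenza) = 0.46135·0.692 + 0.757607·0.308 = 0.319254 + 0.233343 = 0.552597
Of this, 0.233343 comes from 0.757607·0.308 (the bacterial infection=true cases).
So P(bacterial infection | fever, influenza) = 0.233343/0.552597 ≈ 0.4223.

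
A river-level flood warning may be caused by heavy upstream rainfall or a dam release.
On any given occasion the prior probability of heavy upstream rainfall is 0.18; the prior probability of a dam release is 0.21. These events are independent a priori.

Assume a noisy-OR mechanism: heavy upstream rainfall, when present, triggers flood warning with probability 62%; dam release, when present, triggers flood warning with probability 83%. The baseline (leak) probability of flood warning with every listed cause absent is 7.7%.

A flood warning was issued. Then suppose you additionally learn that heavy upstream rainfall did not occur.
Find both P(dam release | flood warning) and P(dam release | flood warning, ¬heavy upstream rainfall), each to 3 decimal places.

Under noisy-OR, P(flood warning | causes) = 1 − (1−0.077)·∏(1−qᵢ) over the active causes.
Weight on dam release=true, given the evidence: 0.145180 + 0.035546 = 0.180726
Normalizer over all consistent configurations: 0.077×0.82×0.79 + 0.84309×0.82×0.21 + 0.64926×0.18×0.79 + 0.940374×0.18×0.21 = 0.322932
Posterior = 0.180726 / 0.322932 ≈ 0.560

Now also conditioning on heavy upstream rainfall≠true:
Weight on dam release=true, given the evidence: 0.84309×0.21 = 0.177049
Normalizer over all consistent configurations: 0.077×0.79 + 0.84309×0.21 = 0.237879
P(dam release | flood warning, ¬heavy upstream rainfall) = 0.177049/0.237879 ≈ 0.744
With heavy upstream rainfall excluded, dam release must carry more of the explanatory weight for the flood warning.

P(dam release | flood warning) ≈ 0.560; P(dam release | flood warning, ¬heavy upstream rainfall) ≈ 0.744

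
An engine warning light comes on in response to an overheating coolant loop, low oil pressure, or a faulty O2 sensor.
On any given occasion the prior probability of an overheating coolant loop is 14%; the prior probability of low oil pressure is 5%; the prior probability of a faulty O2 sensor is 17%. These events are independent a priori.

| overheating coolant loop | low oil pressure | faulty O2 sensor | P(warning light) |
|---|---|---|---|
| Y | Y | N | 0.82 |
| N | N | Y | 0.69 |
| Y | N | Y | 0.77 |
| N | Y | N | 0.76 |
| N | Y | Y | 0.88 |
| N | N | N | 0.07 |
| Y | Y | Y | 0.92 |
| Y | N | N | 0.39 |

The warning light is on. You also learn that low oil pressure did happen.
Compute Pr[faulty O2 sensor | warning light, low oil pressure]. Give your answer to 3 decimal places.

Pr[faulty O2 sensor | warning light, low oil pressure] ≈ 0.191

By total probability over the 4 (overheating coolant loop, faulty O2 sensor) configurations:
  P(warning light | low oil pressure) = 0.76*0.86*0.83 + 0.88*0.86*0.17 + 0.82*0.14*0.83 + 0.92*0.14*0.17
        = 0.542488 + 0.128656 + 0.095284 + 0.021896 = 0.788324
The terms with faulty O2 sensor present sum to 0.150552, so
  P(faulty O2 sensor | warning light, low oil pressure) = 0.150552 / 0.788324 ≈ 0.191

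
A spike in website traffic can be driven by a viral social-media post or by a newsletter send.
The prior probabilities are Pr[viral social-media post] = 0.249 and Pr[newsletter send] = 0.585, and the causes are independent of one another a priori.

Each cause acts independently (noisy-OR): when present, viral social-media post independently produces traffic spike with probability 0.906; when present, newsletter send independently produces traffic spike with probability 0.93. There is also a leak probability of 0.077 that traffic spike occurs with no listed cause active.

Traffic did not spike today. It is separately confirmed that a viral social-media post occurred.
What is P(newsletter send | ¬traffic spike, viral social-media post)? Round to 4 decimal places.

Under noisy-OR, P(traffic spike | causes) = 1 − (1−0.077)·∏(1−qᵢ) over the active causes.
Sum P(¬traffic spike|·) weighted by the priors over both values of newsletter send:
  P(¬traffic spike | viral social-media post) = 0.086762·0.415 + 0.006073·0.585
        = 0.036006 + 0.003553 = 0.039559
Keeping only the newsletter send-present terms gives 0.003553, so
  P(newsletter send | ¬traffic spike, viral social-media post) = 0.003553 / 0.039559 ≈ 0.0898

P(newsletter send | ¬traffic spike, viral social-media post) ≈ 0.0898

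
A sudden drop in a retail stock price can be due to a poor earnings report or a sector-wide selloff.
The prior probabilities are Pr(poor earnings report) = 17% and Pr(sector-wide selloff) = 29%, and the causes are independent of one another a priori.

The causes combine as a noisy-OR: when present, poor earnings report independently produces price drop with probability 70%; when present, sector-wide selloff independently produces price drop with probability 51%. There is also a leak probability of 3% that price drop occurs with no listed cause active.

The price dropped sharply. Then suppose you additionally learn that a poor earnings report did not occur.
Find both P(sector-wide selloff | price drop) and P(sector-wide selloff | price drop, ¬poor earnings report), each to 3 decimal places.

Under noisy-OR, P(price drop | causes) = 1 − (1−0.03)·∏(1−qᵢ) over the active causes.
Weight on sector-wide selloff=true, given the evidence: 0.126295 + 0.042270 = 0.168565
Normalizer over all consistent configurations: 0.03×0.83×0.71 + 0.5247×0.83×0.29 + 0.709×0.17×0.71 + 0.85741×0.17×0.29 = 0.271820
Posterior = 0.168565 / 0.271820 ≈ 0.620

Now also conditioning on poor earnings report≠true:
For the numerator, keep only sector-wide selloff=true terms: 0.5247×0.29 = 0.152163
Denominator P(price drop | ¬poor earnings report): 0.03×0.71 + 0.5247×0.29 = 0.173463
Posterior = 0.152163 / 0.173463 ≈ 0.877
With poor earnings report excluded, sector-wide selloff must carry more of the explanatory weight for the price drop.

P(sector-wide selloff | price drop) ≈ 0.620; P(sector-wide selloff | price drop, ¬poor earnings report) ≈ 0.877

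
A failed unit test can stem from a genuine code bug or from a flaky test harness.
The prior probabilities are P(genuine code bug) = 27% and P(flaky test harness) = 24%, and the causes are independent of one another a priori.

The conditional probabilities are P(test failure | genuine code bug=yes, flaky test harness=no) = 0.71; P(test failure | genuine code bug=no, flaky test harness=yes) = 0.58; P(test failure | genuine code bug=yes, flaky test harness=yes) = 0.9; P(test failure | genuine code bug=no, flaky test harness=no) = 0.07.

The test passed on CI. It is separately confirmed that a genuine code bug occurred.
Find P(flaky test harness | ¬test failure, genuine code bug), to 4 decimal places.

P(flaky test harness | ¬test failure, genuine code bug) ≈ 0.0982

Numerator (weight on configurations with flaky test harness): 0.1*0.24 = 0.024000
The normalizing constant is 0.29*0.76 + 0.1*0.24 = 0.244400
P(flaky test harness | ¬test failure, genuine code bug) = 0.024000/0.244400 ≈ 0.0982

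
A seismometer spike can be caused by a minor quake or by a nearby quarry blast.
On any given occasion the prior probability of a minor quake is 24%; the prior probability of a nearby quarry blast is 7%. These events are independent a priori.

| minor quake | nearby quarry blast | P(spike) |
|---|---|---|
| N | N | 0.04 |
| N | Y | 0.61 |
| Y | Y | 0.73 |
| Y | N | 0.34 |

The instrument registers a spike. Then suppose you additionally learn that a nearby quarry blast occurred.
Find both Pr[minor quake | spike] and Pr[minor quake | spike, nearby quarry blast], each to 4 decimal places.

Pr[minor quake | spike] ≈ 0.5921; Pr[minor quake | spike, nearby quarry blast] ≈ 0.2743

P(spike) = 0.04*0.76*0.93 + 0.61*0.76*0.07 + 0.34*0.24*0.93 + 0.73*0.24*0.07 = 0.028272 + 0.032452 + 0.075888 + 0.012264 = 0.148876
Restricting to configurations with minor quake present: 0.075888 + 0.012264 = 0.088152.
So P(minor quake | spike) = 0.088152/0.148876 ≈ 0.5921.

Now also conditioning on nearby quarry blast=true:
P(spike | nearby quarry blast) = 0.61·0.76 + 0.73·0.24 = 0.463600 + 0.175200 = 0.638800
The minor quake-present share is 0.73·0.24 = 0.175200.
So P(minor quake | spike, nearby quarry blast) = 0.175200/0.638800 ≈ 0.2743.
This is intercausal reasoning (explaining away): once nearby quarry blast accounts for the spike, minor quake becomes less likely.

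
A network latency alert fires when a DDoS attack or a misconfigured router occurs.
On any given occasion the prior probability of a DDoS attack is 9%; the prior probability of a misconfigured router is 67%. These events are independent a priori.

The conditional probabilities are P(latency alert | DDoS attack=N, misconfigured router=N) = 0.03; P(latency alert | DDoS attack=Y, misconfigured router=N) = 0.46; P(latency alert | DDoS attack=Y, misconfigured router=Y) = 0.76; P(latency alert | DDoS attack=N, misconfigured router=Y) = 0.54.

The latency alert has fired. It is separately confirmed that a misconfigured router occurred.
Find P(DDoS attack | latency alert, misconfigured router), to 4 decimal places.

Weight on DDoS attack=true, given the evidence: 0.76*0.09 = 0.068400
Normalizer over all consistent configurations: 0.54*0.91 + 0.76*0.09 = 0.559800
Posterior = 0.068400 / 0.559800 ≈ 0.1222

P(DDoS attack | latency alert, misconfigured router) ≈ 0.1222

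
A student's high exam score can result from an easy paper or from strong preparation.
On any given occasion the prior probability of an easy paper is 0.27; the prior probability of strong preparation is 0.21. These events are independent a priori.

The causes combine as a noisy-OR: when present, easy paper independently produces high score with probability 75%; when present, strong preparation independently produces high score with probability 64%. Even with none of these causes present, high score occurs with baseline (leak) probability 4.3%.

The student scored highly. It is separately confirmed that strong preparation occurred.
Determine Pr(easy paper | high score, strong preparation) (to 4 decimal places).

Under noisy-OR, P(high score | causes) = 1 − (1−0.043)·∏(1−qᵢ) over the active causes.
By total probability over both values of easy paper:
  P(high score | strong preparation) = 0.65548·0.73 + 0.91387·0.27
        = 0.478500 + 0.246745 = 0.725245
The terms with easy paper present sum to 0.246745, so
  P(easy paper | high score, strong preparation) = 0.246745 / 0.725245 ≈ 0.3402

Pr(easy paper | high score, strong preparation) ≈ 0.3402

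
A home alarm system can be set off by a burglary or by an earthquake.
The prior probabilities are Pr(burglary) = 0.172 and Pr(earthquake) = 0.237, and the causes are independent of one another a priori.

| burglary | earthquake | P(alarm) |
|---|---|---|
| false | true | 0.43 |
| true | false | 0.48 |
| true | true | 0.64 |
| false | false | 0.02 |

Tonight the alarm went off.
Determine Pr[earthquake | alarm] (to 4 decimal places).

Pr[earthquake | alarm] ≈ 0.5936

P(alarm) = 0.02·0.828·0.763 + 0.43·0.828·0.237 + 0.48·0.172·0.763 + 0.64·0.172·0.237 = 0.012635 + 0.084381 + 0.062993 + 0.026089 = 0.186098
Of this, 0.110470 comes from 0.084381 + 0.026089 (the earthquake=true cases).
P(earthquake | alarm) = 0.110470 / 0.186098 ≈ 0.5936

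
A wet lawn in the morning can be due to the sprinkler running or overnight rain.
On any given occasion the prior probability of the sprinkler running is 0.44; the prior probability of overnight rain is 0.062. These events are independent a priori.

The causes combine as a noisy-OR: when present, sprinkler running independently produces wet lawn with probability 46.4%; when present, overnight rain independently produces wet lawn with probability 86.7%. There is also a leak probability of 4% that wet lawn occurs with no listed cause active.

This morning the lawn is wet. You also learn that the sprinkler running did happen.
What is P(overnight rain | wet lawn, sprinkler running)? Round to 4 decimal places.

P(overnight rain | wet lawn, sprinkler running) ≈ 0.1126

Under noisy-OR, P(wet lawn | causes) = 1 − (1−0.04)·∏(1−qᵢ) over the active causes.
Sum P(wet lawn|·) weighted by the priors over both values of overnight rain:
  P(wet lawn | sprinkler running) = 0.48544*0.938 + 0.931564*0.062
        = 0.455343 + 0.057757 = 0.513100
The terms with overnight rain present sum to 0.057757, so
  P(overnight rain | wet lawn, sprinkler running) = 0.057757 / 0.513100 ≈ 0.1126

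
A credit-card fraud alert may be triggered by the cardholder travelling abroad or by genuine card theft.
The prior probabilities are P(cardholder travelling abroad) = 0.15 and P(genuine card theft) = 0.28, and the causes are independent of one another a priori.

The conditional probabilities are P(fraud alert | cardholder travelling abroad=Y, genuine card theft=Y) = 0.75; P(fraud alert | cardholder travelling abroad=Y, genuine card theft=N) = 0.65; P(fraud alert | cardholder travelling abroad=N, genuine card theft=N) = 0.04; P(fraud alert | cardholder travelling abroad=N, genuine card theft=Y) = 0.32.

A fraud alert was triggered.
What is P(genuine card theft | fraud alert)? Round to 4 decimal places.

P(genuine card theft | fraud alert) ≈ 0.5321

P(fraud alert) = 0.04*0.85*0.72 + 0.32*0.85*0.28 + 0.65*0.15*0.72 + 0.75*0.15*0.28 = 0.024480 + 0.076160 + 0.070200 + 0.031500 = 0.202340
Restricting to configurations with genuine card theft present: 0.076160 + 0.031500 = 0.107660.
P(genuine card theft | fraud alert) = 0.107660 / 0.202340 ≈ 0.5321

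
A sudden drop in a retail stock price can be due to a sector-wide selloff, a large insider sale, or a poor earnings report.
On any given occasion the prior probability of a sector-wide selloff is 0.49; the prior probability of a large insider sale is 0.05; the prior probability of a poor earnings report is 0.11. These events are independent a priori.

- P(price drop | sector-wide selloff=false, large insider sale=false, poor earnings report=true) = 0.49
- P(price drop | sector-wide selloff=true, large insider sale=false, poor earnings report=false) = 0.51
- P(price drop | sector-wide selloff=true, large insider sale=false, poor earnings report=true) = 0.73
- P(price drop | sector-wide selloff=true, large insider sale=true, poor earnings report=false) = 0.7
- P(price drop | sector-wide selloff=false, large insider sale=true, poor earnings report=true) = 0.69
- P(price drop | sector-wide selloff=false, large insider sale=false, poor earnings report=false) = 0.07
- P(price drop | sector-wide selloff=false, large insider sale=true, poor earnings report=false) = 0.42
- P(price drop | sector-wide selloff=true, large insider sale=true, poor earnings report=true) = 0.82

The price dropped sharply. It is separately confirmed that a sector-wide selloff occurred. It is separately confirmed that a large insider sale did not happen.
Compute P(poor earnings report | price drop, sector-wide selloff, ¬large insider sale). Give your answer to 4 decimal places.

For the numerator, keep only poor earnings report=true terms: 0.73·0.11 = 0.080300
The normalizing constant is 0.51·0.89 + 0.73·0.11 = 0.534200
P(poor earnings report | price drop, sector-wide selloff, ¬large insider sale) = 0.080300/0.534200 ≈ 0.1503

P(poor earnings report | price drop, sector-wide selloff, ¬large insider sale) ≈ 0.1503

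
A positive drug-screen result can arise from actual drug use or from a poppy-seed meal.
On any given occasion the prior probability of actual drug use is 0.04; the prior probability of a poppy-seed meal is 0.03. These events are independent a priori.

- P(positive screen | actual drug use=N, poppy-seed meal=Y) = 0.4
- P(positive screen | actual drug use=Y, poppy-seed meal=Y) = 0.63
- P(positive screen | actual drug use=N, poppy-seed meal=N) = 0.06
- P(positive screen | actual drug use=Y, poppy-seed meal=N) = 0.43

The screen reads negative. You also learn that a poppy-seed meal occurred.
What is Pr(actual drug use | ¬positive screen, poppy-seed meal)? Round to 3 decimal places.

By total probability over both values of actual drug use:
  P(¬positive screen | poppy-seed meal) = 0.6·0.96 + 0.37·0.04
        = 0.576000 + 0.014800 = 0.590800
Configurations with actual drug use contribute 0.014800, so
  P(actual drug use | ¬positive screen, poppy-seed meal) = 0.014800 / 0.590800 ≈ 0.025

Pr(actual drug use | ¬positive screen, poppy-seed meal) ≈ 0.025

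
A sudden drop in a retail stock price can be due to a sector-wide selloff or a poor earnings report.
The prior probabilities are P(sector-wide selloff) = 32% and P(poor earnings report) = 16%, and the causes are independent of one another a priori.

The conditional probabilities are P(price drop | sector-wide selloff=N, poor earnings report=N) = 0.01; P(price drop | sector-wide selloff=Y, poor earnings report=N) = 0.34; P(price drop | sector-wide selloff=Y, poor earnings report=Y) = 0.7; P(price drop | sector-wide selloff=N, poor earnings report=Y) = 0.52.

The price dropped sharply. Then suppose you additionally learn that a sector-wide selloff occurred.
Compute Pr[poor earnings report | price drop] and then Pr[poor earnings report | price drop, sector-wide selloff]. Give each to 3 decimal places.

Pr[poor earnings report | price drop] ≈ 0.488; Pr[poor earnings report | price drop, sector-wide selloff] ≈ 0.282

Weight on poor earnings report=true, given the evidence: 0.056576 + 0.035840 = 0.092416
Denominator P(price drop): 0.01*0.68*0.84 + 0.52*0.68*0.16 + 0.34*0.32*0.84 + 0.7*0.32*0.16 = 0.189520
P(poor earnings report | price drop) = 0.092416/0.189520 ≈ 0.488

With the extra evidence:
P(price drop | sector-wide selloff) = 0.34*0.84 + 0.7*0.16 = 0.285600 + 0.112000 = 0.397600
The poor earnings report-present share is 0.7*0.16 = 0.112000.
P(poor earnings report | price drop, sector-wide selloff) = 0.112000 / 0.397600 ≈ 0.282
Conditioning on sector-wide selloff lowers the posterior on poor earnings report: the classic explaining-away effect in a common-effect structure.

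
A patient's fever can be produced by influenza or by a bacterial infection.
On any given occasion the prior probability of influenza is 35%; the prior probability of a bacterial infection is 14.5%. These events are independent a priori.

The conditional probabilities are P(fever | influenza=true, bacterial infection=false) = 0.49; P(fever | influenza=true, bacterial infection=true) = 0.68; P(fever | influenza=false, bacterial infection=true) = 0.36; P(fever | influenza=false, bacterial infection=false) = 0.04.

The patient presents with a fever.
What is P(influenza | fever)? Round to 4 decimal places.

P(influenza | fever) ≈ 0.7633

Sum P(fever|·) weighted by the priors over the 4 (influenza, bacterial infection) configurations:
  P(fever) = 0.04×0.65×0.855 + 0.36×0.65×0.145 + 0.49×0.35×0.855 + 0.68×0.35×0.145
        = 0.022230 + 0.033930 + 0.146632 + 0.034510 = 0.237302
Keeping only the influenza-present terms gives 0.181142, so
  P(influenza | fever) = 0.181142 / 0.237302 ≈ 0.7633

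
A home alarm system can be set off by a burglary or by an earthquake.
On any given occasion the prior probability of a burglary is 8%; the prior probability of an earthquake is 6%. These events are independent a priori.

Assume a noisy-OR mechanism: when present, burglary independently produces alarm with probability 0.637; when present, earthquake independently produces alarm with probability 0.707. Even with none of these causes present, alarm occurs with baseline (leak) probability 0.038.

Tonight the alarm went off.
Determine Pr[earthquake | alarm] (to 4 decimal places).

Under noisy-OR, P(alarm | causes) = 1 − (1−0.038)·∏(1−qᵢ) over the active causes.
By total probability over the 4 (burglary, earthquake) configurations:
  P(alarm) = 0.038×0.92×0.94 + 0.718134×0.92×0.06 + 0.650794×0.08×0.94 + 0.897683×0.08×0.06
        = 0.032862 + 0.039641 + 0.048940 + 0.004309 = 0.125752
Keeping only the earthquake-present terms gives 0.043950, so
  P(earthquake | alarm) = 0.043950 / 0.125752 ≈ 0.3495

Pr[earthquake | alarm] ≈ 0.3495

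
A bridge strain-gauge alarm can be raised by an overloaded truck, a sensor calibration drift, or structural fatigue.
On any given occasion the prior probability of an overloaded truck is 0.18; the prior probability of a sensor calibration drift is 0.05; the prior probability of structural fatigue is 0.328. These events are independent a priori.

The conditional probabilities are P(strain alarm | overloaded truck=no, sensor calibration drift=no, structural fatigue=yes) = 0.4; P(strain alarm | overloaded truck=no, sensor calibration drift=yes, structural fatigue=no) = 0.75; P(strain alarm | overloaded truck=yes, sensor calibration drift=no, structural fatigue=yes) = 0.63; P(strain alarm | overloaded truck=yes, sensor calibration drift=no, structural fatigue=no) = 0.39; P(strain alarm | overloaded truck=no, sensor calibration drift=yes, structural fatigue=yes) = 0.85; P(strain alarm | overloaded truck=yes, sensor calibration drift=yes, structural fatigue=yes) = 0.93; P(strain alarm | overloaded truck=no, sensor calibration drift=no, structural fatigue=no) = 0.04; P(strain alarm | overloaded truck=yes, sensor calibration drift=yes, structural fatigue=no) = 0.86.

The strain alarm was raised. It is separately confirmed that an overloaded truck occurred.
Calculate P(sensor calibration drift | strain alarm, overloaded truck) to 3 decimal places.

P(sensor calibration drift | strain alarm, overloaded truck) ≈ 0.090

Enumerate the 4 (sensor calibration drift, structural fatigue) configurations and weight by the priors:
  P(strain alarm | overloaded truck) = 0.39*0.95*0.672 + 0.63*0.95*0.328 + 0.86*0.05*0.672 + 0.93*0.05*0.328
        = 0.248976 + 0.196308 + 0.028896 + 0.015252 = 0.489432
Configurations with sensor calibration drift contribute 0.044148, so
  P(sensor calibration drift | strain alarm, overloaded truck) = 0.044148 / 0.489432 ≈ 0.090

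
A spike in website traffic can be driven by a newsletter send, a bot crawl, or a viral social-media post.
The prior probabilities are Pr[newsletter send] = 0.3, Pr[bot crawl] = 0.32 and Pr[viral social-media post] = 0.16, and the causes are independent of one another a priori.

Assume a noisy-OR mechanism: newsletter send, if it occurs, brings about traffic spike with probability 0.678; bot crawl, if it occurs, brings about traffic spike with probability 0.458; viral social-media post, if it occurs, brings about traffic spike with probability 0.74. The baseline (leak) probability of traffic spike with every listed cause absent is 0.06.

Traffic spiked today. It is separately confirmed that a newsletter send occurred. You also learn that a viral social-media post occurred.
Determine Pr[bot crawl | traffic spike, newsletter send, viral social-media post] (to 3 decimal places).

Under noisy-OR, P(traffic spike | causes) = 1 − (1−0.06)·∏(1−qᵢ) over the active causes.
Numerator (weight on configurations with bot crawl): 0.957346*0.32 = 0.306351
The normalizing constant is 0.921303*0.68 + 0.957346*0.32 = 0.932837
Posterior = 0.306351 / 0.932837 ≈ 0.328

Pr[bot crawl | traffic spike, newsletter send, viral social-media post] ≈ 0.328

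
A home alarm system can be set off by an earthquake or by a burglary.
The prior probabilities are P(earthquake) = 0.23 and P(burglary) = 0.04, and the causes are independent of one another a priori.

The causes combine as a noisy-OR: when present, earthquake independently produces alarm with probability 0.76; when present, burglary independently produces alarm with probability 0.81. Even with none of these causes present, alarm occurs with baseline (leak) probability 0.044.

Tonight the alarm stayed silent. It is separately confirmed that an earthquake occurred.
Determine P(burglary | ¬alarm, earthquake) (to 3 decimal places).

Under noisy-OR, P(alarm | causes) = 1 − (1−0.044)·∏(1−qᵢ) over the active causes.
Enumerate both values of burglary and weight by the priors:
  P(¬alarm | earthquake) = 0.22944·0.96 + 0.043594·0.04
        = 0.220262 + 0.001744 = 0.222006
The terms with burglary present sum to 0.001744, so
  P(burglary | ¬alarm, earthquake) = 0.001744 / 0.222006 ≈ 0.008

P(burglary | ¬alarm, earthquake) ≈ 0.008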